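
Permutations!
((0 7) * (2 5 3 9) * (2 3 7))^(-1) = (0 7 5 2)(3 9)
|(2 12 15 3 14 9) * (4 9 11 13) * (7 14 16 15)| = 24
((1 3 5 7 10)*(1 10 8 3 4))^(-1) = (10)(1 4)(3 8 7 5)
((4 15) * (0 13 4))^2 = (0 4)(13 15)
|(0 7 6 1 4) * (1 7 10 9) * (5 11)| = 10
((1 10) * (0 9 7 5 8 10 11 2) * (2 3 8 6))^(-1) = ((0 9 7 5 6 2)(1 11 3 8 10))^(-1) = (0 2 6 5 7 9)(1 10 8 3 11)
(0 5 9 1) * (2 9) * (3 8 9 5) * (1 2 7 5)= (0 3 8 9 2 1)(5 7)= [3, 0, 1, 8, 4, 7, 6, 5, 9, 2]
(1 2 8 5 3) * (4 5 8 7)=(8)(1 2 7 4 5 3)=[0, 2, 7, 1, 5, 3, 6, 4, 8]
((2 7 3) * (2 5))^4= ((2 7 3 5))^4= (7)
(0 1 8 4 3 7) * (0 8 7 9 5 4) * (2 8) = (0 1 7 2 8)(3 9 5 4) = [1, 7, 8, 9, 3, 4, 6, 2, 0, 5]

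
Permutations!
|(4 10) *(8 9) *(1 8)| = |(1 8 9)(4 10)| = 6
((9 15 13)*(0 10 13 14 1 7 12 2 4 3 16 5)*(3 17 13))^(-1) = ((0 10 3 16 5)(1 7 12 2 4 17 13 9 15 14))^(-1) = (0 5 16 3 10)(1 14 15 9 13 17 4 2 12 7)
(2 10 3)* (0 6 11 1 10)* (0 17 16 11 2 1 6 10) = (0 10 3 1)(2 17 16 11 6) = [10, 0, 17, 1, 4, 5, 2, 7, 8, 9, 3, 6, 12, 13, 14, 15, 11, 16]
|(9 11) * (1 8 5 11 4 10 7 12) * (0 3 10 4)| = 10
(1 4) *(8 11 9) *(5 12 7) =[0, 4, 2, 3, 1, 12, 6, 5, 11, 8, 10, 9, 7] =(1 4)(5 12 7)(8 11 9)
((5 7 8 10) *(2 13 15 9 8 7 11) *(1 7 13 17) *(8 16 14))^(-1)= (1 17 2 11 5 10 8 14 16 9 15 13 7)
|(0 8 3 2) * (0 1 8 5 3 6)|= 7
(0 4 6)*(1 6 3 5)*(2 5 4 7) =(0 7 2 5 1 6)(3 4) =[7, 6, 5, 4, 3, 1, 0, 2]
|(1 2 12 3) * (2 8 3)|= |(1 8 3)(2 12)|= 6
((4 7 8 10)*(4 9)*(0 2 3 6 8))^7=(0 4 10 6 2 7 9 8 3)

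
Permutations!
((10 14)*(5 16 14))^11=(5 10 14 16)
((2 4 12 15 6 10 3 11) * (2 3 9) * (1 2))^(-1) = (1 9 10 6 15 12 4 2)(3 11)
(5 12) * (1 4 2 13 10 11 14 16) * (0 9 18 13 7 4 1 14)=(0 9 18 13 10 11)(2 7 4)(5 12)(14 16)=[9, 1, 7, 3, 2, 12, 6, 4, 8, 18, 11, 0, 5, 10, 16, 15, 14, 17, 13]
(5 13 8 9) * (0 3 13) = (0 3 13 8 9 5) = [3, 1, 2, 13, 4, 0, 6, 7, 9, 5, 10, 11, 12, 8]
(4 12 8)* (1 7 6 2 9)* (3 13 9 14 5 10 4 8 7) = [0, 3, 14, 13, 12, 10, 2, 6, 8, 1, 4, 11, 7, 9, 5] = (1 3 13 9)(2 14 5 10 4 12 7 6)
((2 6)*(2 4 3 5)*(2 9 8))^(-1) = (2 8 9 5 3 4 6) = ((2 6 4 3 5 9 8))^(-1)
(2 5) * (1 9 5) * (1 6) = (1 9 5 2 6) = [0, 9, 6, 3, 4, 2, 1, 7, 8, 5]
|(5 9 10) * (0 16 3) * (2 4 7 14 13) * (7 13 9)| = 15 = |(0 16 3)(2 4 13)(5 7 14 9 10)|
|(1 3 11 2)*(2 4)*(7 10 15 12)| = |(1 3 11 4 2)(7 10 15 12)| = 20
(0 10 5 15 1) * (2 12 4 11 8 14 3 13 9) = (0 10 5 15 1)(2 12 4 11 8 14 3 13 9) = [10, 0, 12, 13, 11, 15, 6, 7, 14, 2, 5, 8, 4, 9, 3, 1]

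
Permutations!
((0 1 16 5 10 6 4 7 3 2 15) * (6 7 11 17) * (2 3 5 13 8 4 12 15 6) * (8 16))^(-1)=((0 1 8 4 11 17 2 6 12 15)(5 10 7)(13 16))^(-1)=(0 15 12 6 2 17 11 4 8 1)(5 7 10)(13 16)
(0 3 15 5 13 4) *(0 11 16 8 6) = (0 3 15 5 13 4 11 16 8 6) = [3, 1, 2, 15, 11, 13, 0, 7, 6, 9, 10, 16, 12, 4, 14, 5, 8]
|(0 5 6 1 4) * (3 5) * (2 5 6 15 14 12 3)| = |(0 2 5 15 14 12 3 6 1 4)| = 10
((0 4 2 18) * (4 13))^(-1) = (0 18 2 4 13)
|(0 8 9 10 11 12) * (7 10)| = |(0 8 9 7 10 11 12)| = 7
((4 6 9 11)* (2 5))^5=(2 5)(4 6 9 11)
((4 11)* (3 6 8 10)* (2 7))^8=((2 7)(3 6 8 10)(4 11))^8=(11)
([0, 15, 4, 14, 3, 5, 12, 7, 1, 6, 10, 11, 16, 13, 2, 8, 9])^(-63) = [0, 1, 4, 14, 3, 5, 12, 7, 8, 6, 10, 11, 16, 13, 2, 15, 9]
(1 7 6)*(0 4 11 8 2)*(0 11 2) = (0 4 2 11 8)(1 7 6) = [4, 7, 11, 3, 2, 5, 1, 6, 0, 9, 10, 8]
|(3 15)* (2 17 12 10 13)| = 10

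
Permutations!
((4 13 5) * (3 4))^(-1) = (3 5 13 4)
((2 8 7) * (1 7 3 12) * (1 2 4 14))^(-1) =(1 14 4 7)(2 12 3 8)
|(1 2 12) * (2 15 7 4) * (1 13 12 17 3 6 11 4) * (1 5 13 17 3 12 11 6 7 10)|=|(1 15 10)(2 3 7 5 13 11 4)(12 17)|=42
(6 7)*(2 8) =(2 8)(6 7) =[0, 1, 8, 3, 4, 5, 7, 6, 2]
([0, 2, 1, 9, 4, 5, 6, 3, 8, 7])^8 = [0, 1, 2, 7, 4, 5, 6, 9, 8, 3]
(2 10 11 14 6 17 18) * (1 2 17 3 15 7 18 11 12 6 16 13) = [0, 2, 10, 15, 4, 5, 3, 18, 8, 9, 12, 14, 6, 1, 16, 7, 13, 11, 17] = (1 2 10 12 6 3 15 7 18 17 11 14 16 13)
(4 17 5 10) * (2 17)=(2 17 5 10 4)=[0, 1, 17, 3, 2, 10, 6, 7, 8, 9, 4, 11, 12, 13, 14, 15, 16, 5]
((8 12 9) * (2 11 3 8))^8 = ((2 11 3 8 12 9))^8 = (2 3 12)(8 9 11)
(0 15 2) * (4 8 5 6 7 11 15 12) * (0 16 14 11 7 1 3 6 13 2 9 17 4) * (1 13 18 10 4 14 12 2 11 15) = [2, 3, 16, 6, 8, 18, 13, 7, 5, 17, 4, 1, 0, 11, 15, 9, 12, 14, 10] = (0 2 16 12)(1 3 6 13 11)(4 8 5 18 10)(9 17 14 15)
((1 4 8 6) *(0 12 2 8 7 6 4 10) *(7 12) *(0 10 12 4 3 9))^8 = (0 9 3 8 2 12 1 6 7)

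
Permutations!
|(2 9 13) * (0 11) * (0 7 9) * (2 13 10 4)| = |(13)(0 11 7 9 10 4 2)| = 7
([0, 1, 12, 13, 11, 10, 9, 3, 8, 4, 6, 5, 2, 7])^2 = (3 7 13)(4 5 6)(9 11 10)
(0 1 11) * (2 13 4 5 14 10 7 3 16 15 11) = (0 1 2 13 4 5 14 10 7 3 16 15 11) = [1, 2, 13, 16, 5, 14, 6, 3, 8, 9, 7, 0, 12, 4, 10, 11, 15]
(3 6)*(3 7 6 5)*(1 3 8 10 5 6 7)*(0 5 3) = (0 5 8 10 3 6 1) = [5, 0, 2, 6, 4, 8, 1, 7, 10, 9, 3]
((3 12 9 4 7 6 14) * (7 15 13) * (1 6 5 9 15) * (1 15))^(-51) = ((1 6 14 3 12)(4 15 13 7 5 9))^(-51) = (1 12 3 14 6)(4 7)(5 15)(9 13)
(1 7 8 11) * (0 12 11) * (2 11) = (0 12 2 11 1 7 8) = [12, 7, 11, 3, 4, 5, 6, 8, 0, 9, 10, 1, 2]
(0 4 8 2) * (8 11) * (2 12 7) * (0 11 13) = (0 4 13)(2 11 8 12 7) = [4, 1, 11, 3, 13, 5, 6, 2, 12, 9, 10, 8, 7, 0]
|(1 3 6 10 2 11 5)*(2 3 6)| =7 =|(1 6 10 3 2 11 5)|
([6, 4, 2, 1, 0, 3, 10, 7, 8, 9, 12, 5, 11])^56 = [10, 0, 2, 4, 6, 1, 12, 7, 8, 9, 11, 3, 5]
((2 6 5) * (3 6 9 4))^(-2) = ((2 9 4 3 6 5))^(-2) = (2 6 4)(3 9 5)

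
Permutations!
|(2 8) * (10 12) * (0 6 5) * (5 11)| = |(0 6 11 5)(2 8)(10 12)| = 4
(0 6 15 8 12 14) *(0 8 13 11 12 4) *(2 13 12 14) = (0 6 15 12 2 13 11 14 8 4) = [6, 1, 13, 3, 0, 5, 15, 7, 4, 9, 10, 14, 2, 11, 8, 12]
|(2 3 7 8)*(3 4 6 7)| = |(2 4 6 7 8)| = 5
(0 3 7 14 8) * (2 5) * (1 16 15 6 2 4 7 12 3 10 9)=(0 10 9 1 16 15 6 2 5 4 7 14 8)(3 12)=[10, 16, 5, 12, 7, 4, 2, 14, 0, 1, 9, 11, 3, 13, 8, 6, 15]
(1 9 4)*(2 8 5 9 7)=[0, 7, 8, 3, 1, 9, 6, 2, 5, 4]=(1 7 2 8 5 9 4)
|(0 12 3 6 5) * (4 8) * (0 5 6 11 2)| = |(0 12 3 11 2)(4 8)| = 10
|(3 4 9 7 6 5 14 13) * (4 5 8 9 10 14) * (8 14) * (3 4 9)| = |(3 5 9 7 6 14 13 4 10 8)| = 10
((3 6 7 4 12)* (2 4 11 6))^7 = ((2 4 12 3)(6 7 11))^7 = (2 3 12 4)(6 7 11)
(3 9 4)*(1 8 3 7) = (1 8 3 9 4 7) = [0, 8, 2, 9, 7, 5, 6, 1, 3, 4]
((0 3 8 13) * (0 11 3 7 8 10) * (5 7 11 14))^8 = (5 13 7 14 8)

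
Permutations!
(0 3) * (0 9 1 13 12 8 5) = (0 3 9 1 13 12 8 5) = [3, 13, 2, 9, 4, 0, 6, 7, 5, 1, 10, 11, 8, 12]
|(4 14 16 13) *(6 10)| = 4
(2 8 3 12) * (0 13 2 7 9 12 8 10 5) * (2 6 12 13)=(0 2 10 5)(3 8)(6 12 7 9 13)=[2, 1, 10, 8, 4, 0, 12, 9, 3, 13, 5, 11, 7, 6]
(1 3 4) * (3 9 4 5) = (1 9 4)(3 5) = [0, 9, 2, 5, 1, 3, 6, 7, 8, 4]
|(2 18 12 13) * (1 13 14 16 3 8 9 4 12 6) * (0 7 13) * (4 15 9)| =42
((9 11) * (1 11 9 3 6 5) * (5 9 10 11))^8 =(3 10 6 11 9)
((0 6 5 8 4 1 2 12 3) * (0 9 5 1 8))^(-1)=(0 5 9 3 12 2 1 6)(4 8)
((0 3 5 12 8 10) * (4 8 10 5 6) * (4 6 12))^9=(0 3 12 10)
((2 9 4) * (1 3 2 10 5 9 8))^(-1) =((1 3 2 8)(4 10 5 9))^(-1) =(1 8 2 3)(4 9 5 10)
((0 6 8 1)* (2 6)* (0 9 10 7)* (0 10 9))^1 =(0 2 6 8 1)(7 10)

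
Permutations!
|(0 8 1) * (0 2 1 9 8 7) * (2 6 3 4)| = 10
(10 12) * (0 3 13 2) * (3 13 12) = (0 13 2)(3 12 10) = [13, 1, 0, 12, 4, 5, 6, 7, 8, 9, 3, 11, 10, 2]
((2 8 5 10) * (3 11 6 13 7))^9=(2 8 5 10)(3 7 13 6 11)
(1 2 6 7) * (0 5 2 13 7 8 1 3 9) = (0 5 2 6 8 1 13 7 3 9) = [5, 13, 6, 9, 4, 2, 8, 3, 1, 0, 10, 11, 12, 7]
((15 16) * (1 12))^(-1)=((1 12)(15 16))^(-1)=(1 12)(15 16)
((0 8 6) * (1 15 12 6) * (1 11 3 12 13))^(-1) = ((0 8 11 3 12 6)(1 15 13))^(-1) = (0 6 12 3 11 8)(1 13 15)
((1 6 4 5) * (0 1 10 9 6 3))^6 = (4 5 10 9 6) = ((0 1 3)(4 5 10 9 6))^6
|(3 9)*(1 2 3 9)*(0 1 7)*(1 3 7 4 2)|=5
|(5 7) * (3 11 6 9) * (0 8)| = |(0 8)(3 11 6 9)(5 7)| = 4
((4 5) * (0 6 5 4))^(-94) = (0 5 6) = ((0 6 5))^(-94)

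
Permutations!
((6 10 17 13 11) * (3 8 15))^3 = (6 13 10 11 17)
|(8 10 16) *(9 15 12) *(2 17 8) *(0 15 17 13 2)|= 8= |(0 15 12 9 17 8 10 16)(2 13)|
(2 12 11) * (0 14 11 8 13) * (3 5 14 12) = (0 12 8 13)(2 3 5 14 11) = [12, 1, 3, 5, 4, 14, 6, 7, 13, 9, 10, 2, 8, 0, 11]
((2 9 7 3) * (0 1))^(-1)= (0 1)(2 3 7 9)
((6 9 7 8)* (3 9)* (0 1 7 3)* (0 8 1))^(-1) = (1 7)(3 9)(6 8)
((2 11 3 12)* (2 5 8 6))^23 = (2 3 5 6 11 12 8)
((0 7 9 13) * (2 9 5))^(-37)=(0 13 9 2 5 7)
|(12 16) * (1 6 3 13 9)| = 10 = |(1 6 3 13 9)(12 16)|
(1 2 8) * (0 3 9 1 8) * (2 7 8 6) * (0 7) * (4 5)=(0 3 9 1)(2 7 8 6)(4 5)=[3, 0, 7, 9, 5, 4, 2, 8, 6, 1]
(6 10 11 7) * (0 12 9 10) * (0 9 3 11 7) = (0 12 3 11)(6 9 10 7) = [12, 1, 2, 11, 4, 5, 9, 6, 8, 10, 7, 0, 3]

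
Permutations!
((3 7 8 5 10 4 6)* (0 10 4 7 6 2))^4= (0 5 10 4 7 2 8)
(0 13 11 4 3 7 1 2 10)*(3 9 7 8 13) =(0 3 8 13 11 4 9 7 1 2 10) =[3, 2, 10, 8, 9, 5, 6, 1, 13, 7, 0, 4, 12, 11]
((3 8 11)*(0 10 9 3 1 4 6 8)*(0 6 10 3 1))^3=((0 3 6 8 11)(1 4 10 9))^3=(0 8 3 11 6)(1 9 10 4)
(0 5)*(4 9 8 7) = [5, 1, 2, 3, 9, 0, 6, 4, 7, 8] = (0 5)(4 9 8 7)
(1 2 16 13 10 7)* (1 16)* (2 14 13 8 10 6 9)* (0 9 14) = (0 9 2 1)(6 14 13)(7 16 8 10) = [9, 0, 1, 3, 4, 5, 14, 16, 10, 2, 7, 11, 12, 6, 13, 15, 8]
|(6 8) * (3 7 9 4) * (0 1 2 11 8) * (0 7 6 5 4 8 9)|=11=|(0 1 2 11 9 8 5 4 3 6 7)|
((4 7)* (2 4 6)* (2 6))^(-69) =(7)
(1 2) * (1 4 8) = (1 2 4 8) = [0, 2, 4, 3, 8, 5, 6, 7, 1]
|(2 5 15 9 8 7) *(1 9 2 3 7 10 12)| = 30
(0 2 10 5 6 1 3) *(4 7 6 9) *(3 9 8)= (0 2 10 5 8 3)(1 9 4 7 6)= [2, 9, 10, 0, 7, 8, 1, 6, 3, 4, 5]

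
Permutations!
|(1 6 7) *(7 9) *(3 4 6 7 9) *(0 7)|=3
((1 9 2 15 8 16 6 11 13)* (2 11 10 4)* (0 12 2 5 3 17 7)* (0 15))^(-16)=((0 12 2)(1 9 11 13)(3 17 7 15 8 16 6 10 4 5))^(-16)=(0 2 12)(3 8 4 7 6)(5 15 10 17 16)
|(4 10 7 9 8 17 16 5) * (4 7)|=|(4 10)(5 7 9 8 17 16)|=6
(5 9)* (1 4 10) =(1 4 10)(5 9) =[0, 4, 2, 3, 10, 9, 6, 7, 8, 5, 1]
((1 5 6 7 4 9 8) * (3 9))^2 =(1 6 4 9)(3 8 5 7)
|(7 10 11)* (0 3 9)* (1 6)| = |(0 3 9)(1 6)(7 10 11)| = 6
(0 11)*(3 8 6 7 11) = (0 3 8 6 7 11) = [3, 1, 2, 8, 4, 5, 7, 11, 6, 9, 10, 0]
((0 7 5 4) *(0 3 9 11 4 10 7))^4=(11)(5 10 7)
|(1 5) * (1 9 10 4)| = 5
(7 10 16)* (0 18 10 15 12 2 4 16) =[18, 1, 4, 3, 16, 5, 6, 15, 8, 9, 0, 11, 2, 13, 14, 12, 7, 17, 10] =(0 18 10)(2 4 16 7 15 12)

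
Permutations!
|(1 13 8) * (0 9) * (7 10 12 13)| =6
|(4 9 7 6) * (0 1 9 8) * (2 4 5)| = |(0 1 9 7 6 5 2 4 8)| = 9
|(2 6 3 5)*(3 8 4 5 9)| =|(2 6 8 4 5)(3 9)| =10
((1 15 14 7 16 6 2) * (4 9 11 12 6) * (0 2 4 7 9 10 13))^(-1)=(0 13 10 4 6 12 11 9 14 15 1 2)(7 16)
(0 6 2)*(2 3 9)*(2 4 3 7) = [6, 1, 0, 9, 3, 5, 7, 2, 8, 4] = (0 6 7 2)(3 9 4)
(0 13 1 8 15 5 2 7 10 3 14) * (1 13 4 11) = [4, 8, 7, 14, 11, 2, 6, 10, 15, 9, 3, 1, 12, 13, 0, 5] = (0 4 11 1 8 15 5 2 7 10 3 14)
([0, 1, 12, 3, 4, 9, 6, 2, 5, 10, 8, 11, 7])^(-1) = (2 7 12)(5 8 10 9)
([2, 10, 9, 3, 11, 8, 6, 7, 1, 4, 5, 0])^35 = [0, 8, 2, 3, 4, 10, 6, 7, 5, 9, 1, 11]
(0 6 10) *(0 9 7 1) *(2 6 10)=(0 10 9 7 1)(2 6)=[10, 0, 6, 3, 4, 5, 2, 1, 8, 7, 9]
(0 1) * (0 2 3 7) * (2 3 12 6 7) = (0 1 3 2 12 6 7) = [1, 3, 12, 2, 4, 5, 7, 0, 8, 9, 10, 11, 6]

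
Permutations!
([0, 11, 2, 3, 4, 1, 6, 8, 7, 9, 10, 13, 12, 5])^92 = [0, 1, 2, 3, 4, 5, 6, 7, 8, 9, 10, 11, 12, 13]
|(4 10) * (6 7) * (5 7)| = 6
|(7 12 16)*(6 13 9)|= 3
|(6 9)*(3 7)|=2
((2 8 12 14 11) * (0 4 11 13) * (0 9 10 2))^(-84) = ((0 4 11)(2 8 12 14 13 9 10))^(-84) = (14)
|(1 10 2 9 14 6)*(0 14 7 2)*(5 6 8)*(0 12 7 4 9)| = |(0 14 8 5 6 1 10 12 7 2)(4 9)| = 10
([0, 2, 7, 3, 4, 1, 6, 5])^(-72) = [0, 1, 2, 3, 4, 5, 6, 7]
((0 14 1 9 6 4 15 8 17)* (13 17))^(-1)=((0 14 1 9 6 4 15 8 13 17))^(-1)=(0 17 13 8 15 4 6 9 1 14)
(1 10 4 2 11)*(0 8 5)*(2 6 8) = (0 2 11 1 10 4 6 8 5) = [2, 10, 11, 3, 6, 0, 8, 7, 5, 9, 4, 1]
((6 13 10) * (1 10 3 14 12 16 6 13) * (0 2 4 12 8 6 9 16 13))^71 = ((0 2 4 12 13 3 14 8 6 1 10)(9 16))^71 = (0 3 10 13 1 12 6 4 8 2 14)(9 16)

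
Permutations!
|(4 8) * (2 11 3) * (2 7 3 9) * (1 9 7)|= 6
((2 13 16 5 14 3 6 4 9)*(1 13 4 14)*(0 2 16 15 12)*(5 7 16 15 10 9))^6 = ((0 2 4 5 1 13 10 9 15 12)(3 6 14)(7 16))^6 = (16)(0 10 4 15 1)(2 9 5 12 13)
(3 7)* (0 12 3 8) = (0 12 3 7 8) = [12, 1, 2, 7, 4, 5, 6, 8, 0, 9, 10, 11, 3]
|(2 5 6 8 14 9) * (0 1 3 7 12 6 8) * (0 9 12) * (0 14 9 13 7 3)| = |(0 1)(2 5 8 9)(6 13 7 14 12)| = 20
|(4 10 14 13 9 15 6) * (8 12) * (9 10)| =12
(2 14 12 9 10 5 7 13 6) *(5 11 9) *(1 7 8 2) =(1 7 13 6)(2 14 12 5 8)(9 10 11) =[0, 7, 14, 3, 4, 8, 1, 13, 2, 10, 11, 9, 5, 6, 12]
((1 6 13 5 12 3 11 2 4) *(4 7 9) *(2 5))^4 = (1 7 6 9 13 4 2) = ((1 6 13 2 7 9 4)(3 11 5 12))^4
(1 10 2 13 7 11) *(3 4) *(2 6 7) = [0, 10, 13, 4, 3, 5, 7, 11, 8, 9, 6, 1, 12, 2] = (1 10 6 7 11)(2 13)(3 4)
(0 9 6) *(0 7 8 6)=(0 9)(6 7 8)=[9, 1, 2, 3, 4, 5, 7, 8, 6, 0]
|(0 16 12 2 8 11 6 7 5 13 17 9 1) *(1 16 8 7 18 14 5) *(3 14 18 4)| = 16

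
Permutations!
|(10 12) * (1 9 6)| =|(1 9 6)(10 12)| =6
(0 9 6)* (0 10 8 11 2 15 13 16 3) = (0 9 6 10 8 11 2 15 13 16 3) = [9, 1, 15, 0, 4, 5, 10, 7, 11, 6, 8, 2, 12, 16, 14, 13, 3]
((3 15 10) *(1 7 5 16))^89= ((1 7 5 16)(3 15 10))^89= (1 7 5 16)(3 10 15)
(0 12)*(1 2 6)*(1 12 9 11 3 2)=(0 9 11 3 2 6 12)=[9, 1, 6, 2, 4, 5, 12, 7, 8, 11, 10, 3, 0]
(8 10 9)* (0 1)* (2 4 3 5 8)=(0 1)(2 4 3 5 8 10 9)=[1, 0, 4, 5, 3, 8, 6, 7, 10, 2, 9]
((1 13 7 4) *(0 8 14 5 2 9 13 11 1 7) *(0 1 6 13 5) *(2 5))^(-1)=(0 14 8)(1 13 6 11)(2 9)(4 7)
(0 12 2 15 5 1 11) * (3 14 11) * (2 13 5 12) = (0 2 15 12 13 5 1 3 14 11) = [2, 3, 15, 14, 4, 1, 6, 7, 8, 9, 10, 0, 13, 5, 11, 12]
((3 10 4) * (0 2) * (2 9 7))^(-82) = (0 7)(2 9)(3 4 10)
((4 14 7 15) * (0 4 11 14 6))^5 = (0 6 4)(7 15 11 14)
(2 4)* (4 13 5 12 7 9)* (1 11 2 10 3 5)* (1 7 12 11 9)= (1 9 4 10 3 5 11 2 13 7)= [0, 9, 13, 5, 10, 11, 6, 1, 8, 4, 3, 2, 12, 7]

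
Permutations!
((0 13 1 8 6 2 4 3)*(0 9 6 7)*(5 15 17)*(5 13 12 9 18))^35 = ((0 12 9 6 2 4 3 18 5 15 17 13 1 8 7))^35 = (0 4 17)(1 9 18)(2 15 7)(3 13 12)(5 8 6)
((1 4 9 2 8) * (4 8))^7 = ((1 8)(2 4 9))^7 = (1 8)(2 4 9)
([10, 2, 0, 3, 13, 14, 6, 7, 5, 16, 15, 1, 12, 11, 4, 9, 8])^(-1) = [2, 11, 1, 3, 14, 8, 6, 7, 16, 15, 0, 13, 12, 4, 5, 10, 9]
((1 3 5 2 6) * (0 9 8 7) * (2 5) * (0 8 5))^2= (0 5 9)(1 2)(3 6)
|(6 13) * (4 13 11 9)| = 5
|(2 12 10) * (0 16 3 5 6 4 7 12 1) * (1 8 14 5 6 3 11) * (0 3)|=14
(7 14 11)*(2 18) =[0, 1, 18, 3, 4, 5, 6, 14, 8, 9, 10, 7, 12, 13, 11, 15, 16, 17, 2] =(2 18)(7 14 11)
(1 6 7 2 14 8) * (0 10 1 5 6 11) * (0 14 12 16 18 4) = [10, 11, 12, 3, 0, 6, 7, 2, 5, 9, 1, 14, 16, 13, 8, 15, 18, 17, 4] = (0 10 1 11 14 8 5 6 7 2 12 16 18 4)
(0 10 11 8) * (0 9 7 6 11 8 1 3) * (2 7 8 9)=(0 10 9 8 2 7 6 11 1 3)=[10, 3, 7, 0, 4, 5, 11, 6, 2, 8, 9, 1]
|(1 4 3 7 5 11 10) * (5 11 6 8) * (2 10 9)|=24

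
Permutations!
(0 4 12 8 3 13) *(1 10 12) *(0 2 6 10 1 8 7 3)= [4, 1, 6, 13, 8, 5, 10, 3, 0, 9, 12, 11, 7, 2]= (0 4 8)(2 6 10 12 7 3 13)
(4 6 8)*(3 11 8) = (3 11 8 4 6) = [0, 1, 2, 11, 6, 5, 3, 7, 4, 9, 10, 8]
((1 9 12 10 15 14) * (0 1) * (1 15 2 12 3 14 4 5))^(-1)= (0 14 3 9 1 5 4 15)(2 10 12)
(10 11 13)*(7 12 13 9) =(7 12 13 10 11 9) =[0, 1, 2, 3, 4, 5, 6, 12, 8, 7, 11, 9, 13, 10]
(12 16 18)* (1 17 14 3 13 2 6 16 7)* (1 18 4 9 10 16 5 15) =(1 17 14 3 13 2 6 5 15)(4 9 10 16)(7 18 12) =[0, 17, 6, 13, 9, 15, 5, 18, 8, 10, 16, 11, 7, 2, 3, 1, 4, 14, 12]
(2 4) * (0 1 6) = (0 1 6)(2 4) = [1, 6, 4, 3, 2, 5, 0]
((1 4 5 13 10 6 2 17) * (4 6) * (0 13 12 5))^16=((0 13 10 4)(1 6 2 17)(5 12))^16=(17)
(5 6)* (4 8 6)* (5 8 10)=(4 10 5)(6 8)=[0, 1, 2, 3, 10, 4, 8, 7, 6, 9, 5]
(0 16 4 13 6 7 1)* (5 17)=(0 16 4 13 6 7 1)(5 17)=[16, 0, 2, 3, 13, 17, 7, 1, 8, 9, 10, 11, 12, 6, 14, 15, 4, 5]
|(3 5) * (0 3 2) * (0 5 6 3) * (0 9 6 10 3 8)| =4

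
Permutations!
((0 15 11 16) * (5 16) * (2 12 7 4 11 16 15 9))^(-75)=(0 4)(2 5)(7 16)(9 11)(12 15)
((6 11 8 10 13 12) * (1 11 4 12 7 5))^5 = ((1 11 8 10 13 7 5)(4 12 6))^5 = (1 7 10 11 5 13 8)(4 6 12)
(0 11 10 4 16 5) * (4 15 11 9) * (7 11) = (0 9 4 16 5)(7 11 10 15) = [9, 1, 2, 3, 16, 0, 6, 11, 8, 4, 15, 10, 12, 13, 14, 7, 5]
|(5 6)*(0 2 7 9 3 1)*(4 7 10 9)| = 6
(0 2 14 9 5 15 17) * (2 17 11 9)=[17, 1, 14, 3, 4, 15, 6, 7, 8, 5, 10, 9, 12, 13, 2, 11, 16, 0]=(0 17)(2 14)(5 15 11 9)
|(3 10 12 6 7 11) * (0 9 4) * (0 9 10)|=|(0 10 12 6 7 11 3)(4 9)|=14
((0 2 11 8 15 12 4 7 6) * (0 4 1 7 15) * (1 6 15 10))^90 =((0 2 11 8)(1 7 15 12 6 4 10))^90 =(0 11)(1 10 4 6 12 15 7)(2 8)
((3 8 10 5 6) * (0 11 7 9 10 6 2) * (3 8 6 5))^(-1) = ((0 11 7 9 10 3 6 8 5 2))^(-1) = (0 2 5 8 6 3 10 9 7 11)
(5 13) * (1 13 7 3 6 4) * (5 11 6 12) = (1 13 11 6 4)(3 12 5 7) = [0, 13, 2, 12, 1, 7, 4, 3, 8, 9, 10, 6, 5, 11]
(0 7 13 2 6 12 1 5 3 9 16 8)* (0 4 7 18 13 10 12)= (0 18 13 2 6)(1 5 3 9 16 8 4 7 10 12)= [18, 5, 6, 9, 7, 3, 0, 10, 4, 16, 12, 11, 1, 2, 14, 15, 8, 17, 13]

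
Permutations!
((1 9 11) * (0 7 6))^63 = ((0 7 6)(1 9 11))^63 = (11)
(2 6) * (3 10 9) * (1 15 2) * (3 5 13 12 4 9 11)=(1 15 2 6)(3 10 11)(4 9 5 13 12)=[0, 15, 6, 10, 9, 13, 1, 7, 8, 5, 11, 3, 4, 12, 14, 2]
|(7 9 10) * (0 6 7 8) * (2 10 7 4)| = 6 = |(0 6 4 2 10 8)(7 9)|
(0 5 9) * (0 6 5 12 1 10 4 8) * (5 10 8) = (0 12 1 8)(4 5 9 6 10) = [12, 8, 2, 3, 5, 9, 10, 7, 0, 6, 4, 11, 1]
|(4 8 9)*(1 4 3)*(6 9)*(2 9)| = |(1 4 8 6 2 9 3)| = 7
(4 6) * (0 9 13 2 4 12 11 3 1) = (0 9 13 2 4 6 12 11 3 1) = [9, 0, 4, 1, 6, 5, 12, 7, 8, 13, 10, 3, 11, 2]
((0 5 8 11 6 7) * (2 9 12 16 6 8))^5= (0 16 2 7 12 5 6 9)(8 11)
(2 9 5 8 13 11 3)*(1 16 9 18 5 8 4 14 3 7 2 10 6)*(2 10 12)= [0, 16, 18, 12, 14, 4, 1, 10, 13, 8, 6, 7, 2, 11, 3, 15, 9, 17, 5]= (1 16 9 8 13 11 7 10 6)(2 18 5 4 14 3 12)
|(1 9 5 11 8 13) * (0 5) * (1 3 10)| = 9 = |(0 5 11 8 13 3 10 1 9)|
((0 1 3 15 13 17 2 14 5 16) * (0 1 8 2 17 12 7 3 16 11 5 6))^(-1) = ((17)(0 8 2 14 6)(1 16)(3 15 13 12 7)(5 11))^(-1) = (17)(0 6 14 2 8)(1 16)(3 7 12 13 15)(5 11)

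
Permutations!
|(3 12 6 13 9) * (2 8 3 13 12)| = 6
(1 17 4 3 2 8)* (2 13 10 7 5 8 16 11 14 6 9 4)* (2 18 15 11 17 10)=(1 10 7 5 8)(2 16 17 18 15 11 14 6 9 4 3 13)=[0, 10, 16, 13, 3, 8, 9, 5, 1, 4, 7, 14, 12, 2, 6, 11, 17, 18, 15]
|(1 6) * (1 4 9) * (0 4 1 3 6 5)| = |(0 4 9 3 6 1 5)| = 7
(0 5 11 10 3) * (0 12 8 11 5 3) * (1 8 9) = (0 3 12 9 1 8 11 10) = [3, 8, 2, 12, 4, 5, 6, 7, 11, 1, 0, 10, 9]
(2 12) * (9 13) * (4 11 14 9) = (2 12)(4 11 14 9 13) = [0, 1, 12, 3, 11, 5, 6, 7, 8, 13, 10, 14, 2, 4, 9]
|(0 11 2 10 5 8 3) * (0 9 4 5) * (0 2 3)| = 14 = |(0 11 3 9 4 5 8)(2 10)|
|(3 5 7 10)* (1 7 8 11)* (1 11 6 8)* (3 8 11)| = 8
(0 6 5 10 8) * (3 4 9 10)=[6, 1, 2, 4, 9, 3, 5, 7, 0, 10, 8]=(0 6 5 3 4 9 10 8)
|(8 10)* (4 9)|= |(4 9)(8 10)|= 2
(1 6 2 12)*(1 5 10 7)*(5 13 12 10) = [0, 6, 10, 3, 4, 5, 2, 1, 8, 9, 7, 11, 13, 12] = (1 6 2 10 7)(12 13)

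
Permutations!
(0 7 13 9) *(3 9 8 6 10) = (0 7 13 8 6 10 3 9) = [7, 1, 2, 9, 4, 5, 10, 13, 6, 0, 3, 11, 12, 8]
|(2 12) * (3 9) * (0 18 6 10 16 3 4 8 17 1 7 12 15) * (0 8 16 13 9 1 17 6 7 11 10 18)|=56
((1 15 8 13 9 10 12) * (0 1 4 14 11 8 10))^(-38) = ((0 1 15 10 12 4 14 11 8 13 9))^(-38) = (0 14 1 11 15 8 10 13 12 9 4)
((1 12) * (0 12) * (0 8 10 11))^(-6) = (12)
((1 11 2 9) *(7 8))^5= (1 11 2 9)(7 8)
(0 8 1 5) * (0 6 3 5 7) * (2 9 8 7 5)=(0 7)(1 5 6 3 2 9 8)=[7, 5, 9, 2, 4, 6, 3, 0, 1, 8]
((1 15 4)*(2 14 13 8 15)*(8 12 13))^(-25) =(1 4 15 8 14 2)(12 13)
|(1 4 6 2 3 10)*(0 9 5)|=|(0 9 5)(1 4 6 2 3 10)|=6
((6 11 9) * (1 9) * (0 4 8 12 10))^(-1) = (0 10 12 8 4)(1 11 6 9)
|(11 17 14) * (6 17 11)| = 3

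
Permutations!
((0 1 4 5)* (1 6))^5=(6)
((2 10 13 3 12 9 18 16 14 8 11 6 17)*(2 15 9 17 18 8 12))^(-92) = ((2 10 13 3)(6 18 16 14 12 17 15 9 8 11))^(-92) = (6 8 15 12 16)(9 17 14 18 11)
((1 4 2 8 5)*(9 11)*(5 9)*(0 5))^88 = (11)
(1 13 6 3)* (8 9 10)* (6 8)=[0, 13, 2, 1, 4, 5, 3, 7, 9, 10, 6, 11, 12, 8]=(1 13 8 9 10 6 3)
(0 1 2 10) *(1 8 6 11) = [8, 2, 10, 3, 4, 5, 11, 7, 6, 9, 0, 1] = (0 8 6 11 1 2 10)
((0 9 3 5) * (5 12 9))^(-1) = (0 5)(3 9 12)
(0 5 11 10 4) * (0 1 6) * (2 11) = (0 5 2 11 10 4 1 6) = [5, 6, 11, 3, 1, 2, 0, 7, 8, 9, 4, 10]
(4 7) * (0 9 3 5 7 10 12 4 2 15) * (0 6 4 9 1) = (0 1)(2 15 6 4 10 12 9 3 5 7) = [1, 0, 15, 5, 10, 7, 4, 2, 8, 3, 12, 11, 9, 13, 14, 6]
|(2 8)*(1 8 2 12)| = |(1 8 12)| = 3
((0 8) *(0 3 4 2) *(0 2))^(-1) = (0 4 3 8)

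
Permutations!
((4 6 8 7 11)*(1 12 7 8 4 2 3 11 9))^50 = ((1 12 7 9)(2 3 11)(4 6))^50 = (1 7)(2 11 3)(9 12)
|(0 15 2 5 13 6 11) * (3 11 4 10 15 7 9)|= |(0 7 9 3 11)(2 5 13 6 4 10 15)|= 35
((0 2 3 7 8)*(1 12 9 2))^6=(0 7 2 12)(1 8 3 9)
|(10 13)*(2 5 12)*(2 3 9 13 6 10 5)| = |(3 9 13 5 12)(6 10)| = 10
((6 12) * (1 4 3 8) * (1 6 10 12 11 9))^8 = ((1 4 3 8 6 11 9)(10 12))^8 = (12)(1 4 3 8 6 11 9)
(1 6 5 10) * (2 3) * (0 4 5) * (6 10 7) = (0 4 5 7 6)(1 10)(2 3) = [4, 10, 3, 2, 5, 7, 0, 6, 8, 9, 1]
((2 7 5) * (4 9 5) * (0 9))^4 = ((0 9 5 2 7 4))^4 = (0 7 5)(2 9 4)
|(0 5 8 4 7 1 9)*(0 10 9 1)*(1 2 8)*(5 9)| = |(0 9 10 5 1 2 8 4 7)| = 9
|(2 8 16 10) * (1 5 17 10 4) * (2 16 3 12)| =|(1 5 17 10 16 4)(2 8 3 12)| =12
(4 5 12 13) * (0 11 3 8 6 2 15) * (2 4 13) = (0 11 3 8 6 4 5 12 2 15) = [11, 1, 15, 8, 5, 12, 4, 7, 6, 9, 10, 3, 2, 13, 14, 0]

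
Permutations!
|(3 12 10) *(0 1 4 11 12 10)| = |(0 1 4 11 12)(3 10)| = 10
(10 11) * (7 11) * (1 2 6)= (1 2 6)(7 11 10)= [0, 2, 6, 3, 4, 5, 1, 11, 8, 9, 7, 10]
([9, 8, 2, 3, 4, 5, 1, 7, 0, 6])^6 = (0 9 6 1 8)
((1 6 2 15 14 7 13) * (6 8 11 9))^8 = (1 7 15 6 11)(2 9 8 13 14)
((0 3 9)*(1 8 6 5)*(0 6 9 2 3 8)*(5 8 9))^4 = (0 5 6)(1 8 9)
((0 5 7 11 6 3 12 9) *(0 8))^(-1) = (0 8 9 12 3 6 11 7 5)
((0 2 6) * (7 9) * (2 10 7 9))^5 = (10)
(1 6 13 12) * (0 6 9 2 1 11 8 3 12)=(0 6 13)(1 9 2)(3 12 11 8)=[6, 9, 1, 12, 4, 5, 13, 7, 3, 2, 10, 8, 11, 0]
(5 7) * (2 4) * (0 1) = (0 1)(2 4)(5 7) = [1, 0, 4, 3, 2, 7, 6, 5]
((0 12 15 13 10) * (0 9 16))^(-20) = ((0 12 15 13 10 9 16))^(-20) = (0 12 15 13 10 9 16)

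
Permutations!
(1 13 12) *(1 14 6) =[0, 13, 2, 3, 4, 5, 1, 7, 8, 9, 10, 11, 14, 12, 6] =(1 13 12 14 6)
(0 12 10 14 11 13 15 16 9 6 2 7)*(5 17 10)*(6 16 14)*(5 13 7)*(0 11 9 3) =(0 12 13 15 14 9 16 3)(2 5 17 10 6)(7 11) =[12, 1, 5, 0, 4, 17, 2, 11, 8, 16, 6, 7, 13, 15, 9, 14, 3, 10]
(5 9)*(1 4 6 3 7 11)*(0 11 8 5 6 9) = (0 11 1 4 9 6 3 7 8 5) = [11, 4, 2, 7, 9, 0, 3, 8, 5, 6, 10, 1]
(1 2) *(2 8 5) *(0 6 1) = (0 6 1 8 5 2) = [6, 8, 0, 3, 4, 2, 1, 7, 5]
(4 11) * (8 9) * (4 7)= (4 11 7)(8 9)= [0, 1, 2, 3, 11, 5, 6, 4, 9, 8, 10, 7]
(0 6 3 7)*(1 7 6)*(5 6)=(0 1 7)(3 5 6)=[1, 7, 2, 5, 4, 6, 3, 0]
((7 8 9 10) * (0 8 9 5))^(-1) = (0 5 8)(7 10 9)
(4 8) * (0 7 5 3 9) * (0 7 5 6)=[5, 1, 2, 9, 8, 3, 0, 6, 4, 7]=(0 5 3 9 7 6)(4 8)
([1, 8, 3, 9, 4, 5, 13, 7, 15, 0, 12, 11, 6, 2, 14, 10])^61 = [6, 13, 15, 10, 4, 5, 1, 7, 2, 12, 9, 11, 0, 8, 14, 3]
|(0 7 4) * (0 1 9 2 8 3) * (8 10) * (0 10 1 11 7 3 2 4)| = 10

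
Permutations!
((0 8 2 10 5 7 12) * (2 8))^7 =((0 2 10 5 7 12))^7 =(0 2 10 5 7 12)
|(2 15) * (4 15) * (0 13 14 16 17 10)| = 6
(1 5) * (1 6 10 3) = [0, 5, 2, 1, 4, 6, 10, 7, 8, 9, 3] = (1 5 6 10 3)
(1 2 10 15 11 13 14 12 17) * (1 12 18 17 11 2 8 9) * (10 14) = (1 8 9)(2 14 18 17 12 11 13 10 15) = [0, 8, 14, 3, 4, 5, 6, 7, 9, 1, 15, 13, 11, 10, 18, 2, 16, 12, 17]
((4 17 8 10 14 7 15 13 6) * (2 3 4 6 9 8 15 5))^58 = (2 7 10 9 15 4)(3 5 14 8 13 17)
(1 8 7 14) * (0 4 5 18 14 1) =(0 4 5 18 14)(1 8 7) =[4, 8, 2, 3, 5, 18, 6, 1, 7, 9, 10, 11, 12, 13, 0, 15, 16, 17, 14]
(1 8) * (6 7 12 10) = (1 8)(6 7 12 10) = [0, 8, 2, 3, 4, 5, 7, 12, 1, 9, 6, 11, 10]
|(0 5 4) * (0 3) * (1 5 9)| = 6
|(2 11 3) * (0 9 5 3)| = |(0 9 5 3 2 11)| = 6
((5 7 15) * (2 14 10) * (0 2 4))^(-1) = (0 4 10 14 2)(5 15 7)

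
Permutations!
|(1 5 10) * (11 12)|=|(1 5 10)(11 12)|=6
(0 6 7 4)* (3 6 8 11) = (0 8 11 3 6 7 4) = [8, 1, 2, 6, 0, 5, 7, 4, 11, 9, 10, 3]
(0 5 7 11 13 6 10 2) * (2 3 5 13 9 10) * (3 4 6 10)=(0 13 10 4 6 2)(3 5 7 11 9)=[13, 1, 0, 5, 6, 7, 2, 11, 8, 3, 4, 9, 12, 10]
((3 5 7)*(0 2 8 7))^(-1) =(0 5 3 7 8 2)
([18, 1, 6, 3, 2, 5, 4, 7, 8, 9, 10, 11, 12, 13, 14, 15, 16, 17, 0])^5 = [18, 1, 4, 3, 6, 5, 2, 7, 8, 9, 10, 11, 12, 13, 14, 15, 16, 17, 0]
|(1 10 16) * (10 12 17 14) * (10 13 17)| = 12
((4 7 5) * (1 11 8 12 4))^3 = ((1 11 8 12 4 7 5))^3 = (1 12 5 8 7 11 4)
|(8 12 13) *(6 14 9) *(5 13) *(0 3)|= |(0 3)(5 13 8 12)(6 14 9)|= 12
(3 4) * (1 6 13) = [0, 6, 2, 4, 3, 5, 13, 7, 8, 9, 10, 11, 12, 1] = (1 6 13)(3 4)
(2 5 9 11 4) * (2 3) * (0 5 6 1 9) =[5, 9, 6, 2, 3, 0, 1, 7, 8, 11, 10, 4] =(0 5)(1 9 11 4 3 2 6)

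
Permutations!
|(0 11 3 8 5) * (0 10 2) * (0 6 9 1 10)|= 5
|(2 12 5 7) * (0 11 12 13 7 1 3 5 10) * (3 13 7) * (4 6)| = |(0 11 12 10)(1 13 3 5)(2 7)(4 6)| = 4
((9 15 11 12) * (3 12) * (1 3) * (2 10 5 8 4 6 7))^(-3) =(1 9)(2 4 10 6 5 7 8)(3 15)(11 12) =((1 3 12 9 15 11)(2 10 5 8 4 6 7))^(-3)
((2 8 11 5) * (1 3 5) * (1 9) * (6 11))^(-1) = (1 9 11 6 8 2 5 3)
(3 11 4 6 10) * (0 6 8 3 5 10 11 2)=[6, 1, 0, 2, 8, 10, 11, 7, 3, 9, 5, 4]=(0 6 11 4 8 3 2)(5 10)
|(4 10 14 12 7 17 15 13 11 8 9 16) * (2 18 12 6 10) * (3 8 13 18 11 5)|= 45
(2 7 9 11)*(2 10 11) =(2 7 9)(10 11) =[0, 1, 7, 3, 4, 5, 6, 9, 8, 2, 11, 10]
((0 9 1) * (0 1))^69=((0 9))^69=(0 9)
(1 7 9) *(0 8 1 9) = (9)(0 8 1 7) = [8, 7, 2, 3, 4, 5, 6, 0, 1, 9]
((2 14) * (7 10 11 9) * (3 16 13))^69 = ((2 14)(3 16 13)(7 10 11 9))^69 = (16)(2 14)(7 10 11 9)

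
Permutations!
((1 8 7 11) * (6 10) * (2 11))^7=((1 8 7 2 11)(6 10))^7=(1 7 11 8 2)(6 10)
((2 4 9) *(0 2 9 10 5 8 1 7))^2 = ((0 2 4 10 5 8 1 7))^2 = (0 4 5 1)(2 10 8 7)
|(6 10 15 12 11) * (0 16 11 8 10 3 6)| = 12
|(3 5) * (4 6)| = 2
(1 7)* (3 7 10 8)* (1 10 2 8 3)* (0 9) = (0 9)(1 2 8)(3 7 10) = [9, 2, 8, 7, 4, 5, 6, 10, 1, 0, 3]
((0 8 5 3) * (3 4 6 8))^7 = ((0 3)(4 6 8 5))^7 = (0 3)(4 5 8 6)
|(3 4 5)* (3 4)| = |(4 5)| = 2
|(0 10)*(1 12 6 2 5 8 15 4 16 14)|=10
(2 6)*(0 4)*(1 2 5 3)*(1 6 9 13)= [4, 2, 9, 6, 0, 3, 5, 7, 8, 13, 10, 11, 12, 1]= (0 4)(1 2 9 13)(3 6 5)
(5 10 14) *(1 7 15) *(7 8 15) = (1 8 15)(5 10 14) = [0, 8, 2, 3, 4, 10, 6, 7, 15, 9, 14, 11, 12, 13, 5, 1]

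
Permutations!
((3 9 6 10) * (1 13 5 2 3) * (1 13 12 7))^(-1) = (1 7 12)(2 5 13 10 6 9 3)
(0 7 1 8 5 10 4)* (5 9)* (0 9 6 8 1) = (0 7)(4 9 5 10)(6 8) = [7, 1, 2, 3, 9, 10, 8, 0, 6, 5, 4]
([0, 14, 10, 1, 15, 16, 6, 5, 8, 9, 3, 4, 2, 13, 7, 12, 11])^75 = [0, 5, 1, 7, 2, 4, 6, 11, 8, 9, 14, 12, 3, 13, 16, 10, 15]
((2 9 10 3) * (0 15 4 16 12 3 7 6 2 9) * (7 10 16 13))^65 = ((0 15 4 13 7 6 2)(3 9 16 12))^65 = (0 4 7 2 15 13 6)(3 9 16 12)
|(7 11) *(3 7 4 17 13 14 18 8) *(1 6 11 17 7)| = |(1 6 11 4 7 17 13 14 18 8 3)| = 11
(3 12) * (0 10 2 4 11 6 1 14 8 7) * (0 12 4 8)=(0 10 2 8 7 12 3 4 11 6 1 14)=[10, 14, 8, 4, 11, 5, 1, 12, 7, 9, 2, 6, 3, 13, 0]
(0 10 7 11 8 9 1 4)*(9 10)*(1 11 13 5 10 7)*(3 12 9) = (0 3 12 9 11 8 7 13 5 10 1 4) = [3, 4, 2, 12, 0, 10, 6, 13, 7, 11, 1, 8, 9, 5]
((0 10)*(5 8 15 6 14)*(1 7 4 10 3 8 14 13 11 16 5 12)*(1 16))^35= ((0 3 8 15 6 13 11 1 7 4 10)(5 14 12 16))^35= (0 8 6 11 7 10 3 15 13 1 4)(5 16 12 14)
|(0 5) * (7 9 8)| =|(0 5)(7 9 8)| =6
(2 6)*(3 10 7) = (2 6)(3 10 7) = [0, 1, 6, 10, 4, 5, 2, 3, 8, 9, 7]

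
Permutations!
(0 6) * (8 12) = (0 6)(8 12) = [6, 1, 2, 3, 4, 5, 0, 7, 12, 9, 10, 11, 8]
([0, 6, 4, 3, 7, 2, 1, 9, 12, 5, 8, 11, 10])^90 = [0, 1, 2, 3, 4, 5, 6, 7, 8, 9, 10, 11, 12]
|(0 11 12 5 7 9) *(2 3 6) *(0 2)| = |(0 11 12 5 7 9 2 3 6)| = 9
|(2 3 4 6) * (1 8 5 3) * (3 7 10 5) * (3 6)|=|(1 8 6 2)(3 4)(5 7 10)|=12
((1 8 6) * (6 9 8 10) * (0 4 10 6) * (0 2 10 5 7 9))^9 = ((0 4 5 7 9 8)(1 6)(2 10))^9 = (0 7)(1 6)(2 10)(4 9)(5 8)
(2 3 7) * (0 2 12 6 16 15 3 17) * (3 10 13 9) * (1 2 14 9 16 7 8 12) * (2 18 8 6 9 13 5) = (0 14 13 16 15 10 5 2 17)(1 18 8 12 9 3 6 7) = [14, 18, 17, 6, 4, 2, 7, 1, 12, 3, 5, 11, 9, 16, 13, 10, 15, 0, 8]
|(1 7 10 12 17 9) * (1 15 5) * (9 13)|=9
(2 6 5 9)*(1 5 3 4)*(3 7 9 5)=(1 3 4)(2 6 7 9)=[0, 3, 6, 4, 1, 5, 7, 9, 8, 2]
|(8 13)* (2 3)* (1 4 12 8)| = 10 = |(1 4 12 8 13)(2 3)|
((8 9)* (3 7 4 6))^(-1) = (3 6 4 7)(8 9)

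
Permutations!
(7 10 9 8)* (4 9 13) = (4 9 8 7 10 13) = [0, 1, 2, 3, 9, 5, 6, 10, 7, 8, 13, 11, 12, 4]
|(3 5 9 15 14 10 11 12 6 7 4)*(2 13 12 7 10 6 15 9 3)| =10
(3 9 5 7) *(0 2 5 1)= (0 2 5 7 3 9 1)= [2, 0, 5, 9, 4, 7, 6, 3, 8, 1]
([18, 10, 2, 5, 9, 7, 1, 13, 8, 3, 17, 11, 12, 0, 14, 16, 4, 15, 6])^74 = (0 10 4 7 6 15 3)(1 16 5 18 17 9 13)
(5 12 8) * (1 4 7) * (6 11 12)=(1 4 7)(5 6 11 12 8)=[0, 4, 2, 3, 7, 6, 11, 1, 5, 9, 10, 12, 8]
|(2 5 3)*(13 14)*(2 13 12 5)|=5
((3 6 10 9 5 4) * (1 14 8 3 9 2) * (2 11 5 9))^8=(1 4 11 6 8)(2 5 10 3 14)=((1 14 8 3 6 10 11 5 4 2))^8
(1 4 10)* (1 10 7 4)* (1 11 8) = (1 11 8)(4 7) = [0, 11, 2, 3, 7, 5, 6, 4, 1, 9, 10, 8]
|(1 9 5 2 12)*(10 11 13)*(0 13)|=|(0 13 10 11)(1 9 5 2 12)|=20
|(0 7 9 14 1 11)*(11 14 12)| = 10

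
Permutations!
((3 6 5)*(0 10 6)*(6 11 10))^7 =((0 6 5 3)(10 11))^7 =(0 3 5 6)(10 11)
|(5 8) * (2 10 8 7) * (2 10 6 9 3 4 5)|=|(2 6 9 3 4 5 7 10 8)|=9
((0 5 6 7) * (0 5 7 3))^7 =((0 7 5 6 3))^7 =(0 5 3 7 6)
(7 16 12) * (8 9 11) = (7 16 12)(8 9 11) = [0, 1, 2, 3, 4, 5, 6, 16, 9, 11, 10, 8, 7, 13, 14, 15, 12]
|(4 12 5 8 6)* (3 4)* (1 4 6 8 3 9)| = |(1 4 12 5 3 6 9)| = 7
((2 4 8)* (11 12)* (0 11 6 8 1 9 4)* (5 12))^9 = ((0 11 5 12 6 8 2)(1 9 4))^9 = (0 5 6 2 11 12 8)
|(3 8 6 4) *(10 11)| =4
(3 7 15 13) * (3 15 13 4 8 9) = (3 7 13 15 4 8 9) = [0, 1, 2, 7, 8, 5, 6, 13, 9, 3, 10, 11, 12, 15, 14, 4]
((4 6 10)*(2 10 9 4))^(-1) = ((2 10)(4 6 9))^(-1) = (2 10)(4 9 6)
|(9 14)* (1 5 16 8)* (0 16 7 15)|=|(0 16 8 1 5 7 15)(9 14)|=14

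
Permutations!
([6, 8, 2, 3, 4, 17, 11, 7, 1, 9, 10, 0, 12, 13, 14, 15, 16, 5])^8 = [11, 1, 2, 3, 4, 5, 0, 7, 8, 9, 10, 6, 12, 13, 14, 15, 16, 17]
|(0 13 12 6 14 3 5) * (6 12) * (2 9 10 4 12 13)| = 11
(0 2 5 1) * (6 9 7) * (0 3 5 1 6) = (0 2 1 3 5 6 9 7) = [2, 3, 1, 5, 4, 6, 9, 0, 8, 7]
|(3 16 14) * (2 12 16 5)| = |(2 12 16 14 3 5)| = 6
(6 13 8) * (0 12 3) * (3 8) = (0 12 8 6 13 3) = [12, 1, 2, 0, 4, 5, 13, 7, 6, 9, 10, 11, 8, 3]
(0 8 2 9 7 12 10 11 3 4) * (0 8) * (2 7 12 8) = (2 9 12 10 11 3 4)(7 8) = [0, 1, 9, 4, 2, 5, 6, 8, 7, 12, 11, 3, 10]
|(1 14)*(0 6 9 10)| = 4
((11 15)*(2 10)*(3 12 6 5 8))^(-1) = (2 10)(3 8 5 6 12)(11 15)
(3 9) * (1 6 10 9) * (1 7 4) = [0, 6, 2, 7, 1, 5, 10, 4, 8, 3, 9] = (1 6 10 9 3 7 4)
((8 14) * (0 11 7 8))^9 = (0 14 8 7 11)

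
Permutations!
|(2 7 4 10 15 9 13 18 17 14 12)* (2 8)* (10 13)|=9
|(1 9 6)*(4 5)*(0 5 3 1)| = 7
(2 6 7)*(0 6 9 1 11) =(0 6 7 2 9 1 11) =[6, 11, 9, 3, 4, 5, 7, 2, 8, 1, 10, 0]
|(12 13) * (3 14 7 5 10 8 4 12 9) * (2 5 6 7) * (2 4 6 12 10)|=10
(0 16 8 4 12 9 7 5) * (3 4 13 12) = [16, 1, 2, 4, 3, 0, 6, 5, 13, 7, 10, 11, 9, 12, 14, 15, 8] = (0 16 8 13 12 9 7 5)(3 4)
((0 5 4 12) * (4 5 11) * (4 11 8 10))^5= ((0 8 10 4 12))^5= (12)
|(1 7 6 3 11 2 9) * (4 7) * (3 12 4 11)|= |(1 11 2 9)(4 7 6 12)|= 4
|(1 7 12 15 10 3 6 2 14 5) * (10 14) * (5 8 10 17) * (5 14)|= 35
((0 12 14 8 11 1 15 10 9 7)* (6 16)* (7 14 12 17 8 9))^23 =(0 7 10 15 1 11 8 17)(6 16)(9 14)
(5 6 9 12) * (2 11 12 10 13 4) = (2 11 12 5 6 9 10 13 4) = [0, 1, 11, 3, 2, 6, 9, 7, 8, 10, 13, 12, 5, 4]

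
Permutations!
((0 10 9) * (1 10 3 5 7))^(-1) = ((0 3 5 7 1 10 9))^(-1) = (0 9 10 1 7 5 3)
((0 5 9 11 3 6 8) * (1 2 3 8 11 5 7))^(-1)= (0 8 11 6 3 2 1 7)(5 9)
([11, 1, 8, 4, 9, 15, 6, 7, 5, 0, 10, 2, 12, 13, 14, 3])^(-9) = [0, 1, 2, 3, 4, 5, 6, 7, 8, 9, 10, 11, 12, 13, 14, 15]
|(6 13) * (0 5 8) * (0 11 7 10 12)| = |(0 5 8 11 7 10 12)(6 13)| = 14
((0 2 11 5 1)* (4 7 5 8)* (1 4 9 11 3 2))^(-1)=(0 1)(2 3)(4 5 7)(8 11 9)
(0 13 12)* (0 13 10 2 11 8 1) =(0 10 2 11 8 1)(12 13) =[10, 0, 11, 3, 4, 5, 6, 7, 1, 9, 2, 8, 13, 12]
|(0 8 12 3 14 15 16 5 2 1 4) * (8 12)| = 10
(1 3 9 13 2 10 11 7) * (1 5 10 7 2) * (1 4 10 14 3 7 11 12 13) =[0, 7, 11, 9, 10, 14, 6, 5, 8, 1, 12, 2, 13, 4, 3] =(1 7 5 14 3 9)(2 11)(4 10 12 13)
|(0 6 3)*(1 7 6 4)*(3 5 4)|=10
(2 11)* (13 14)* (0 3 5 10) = [3, 1, 11, 5, 4, 10, 6, 7, 8, 9, 0, 2, 12, 14, 13] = (0 3 5 10)(2 11)(13 14)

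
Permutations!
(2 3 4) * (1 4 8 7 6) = (1 4 2 3 8 7 6) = [0, 4, 3, 8, 2, 5, 1, 6, 7]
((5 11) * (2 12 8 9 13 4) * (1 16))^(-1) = (1 16)(2 4 13 9 8 12)(5 11)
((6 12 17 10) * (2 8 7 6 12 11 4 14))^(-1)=((2 8 7 6 11 4 14)(10 12 17))^(-1)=(2 14 4 11 6 7 8)(10 17 12)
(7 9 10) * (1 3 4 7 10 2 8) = (10)(1 3 4 7 9 2 8) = [0, 3, 8, 4, 7, 5, 6, 9, 1, 2, 10]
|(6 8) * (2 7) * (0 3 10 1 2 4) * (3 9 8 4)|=5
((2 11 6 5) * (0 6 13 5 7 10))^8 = (13) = ((0 6 7 10)(2 11 13 5))^8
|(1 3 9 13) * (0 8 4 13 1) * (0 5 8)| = 12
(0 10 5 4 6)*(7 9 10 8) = (0 8 7 9 10 5 4 6) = [8, 1, 2, 3, 6, 4, 0, 9, 7, 10, 5]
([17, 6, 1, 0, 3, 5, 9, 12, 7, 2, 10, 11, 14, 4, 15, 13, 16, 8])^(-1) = [3, 2, 9, 4, 13, 5, 1, 8, 17, 6, 10, 11, 7, 15, 12, 14, 16, 0]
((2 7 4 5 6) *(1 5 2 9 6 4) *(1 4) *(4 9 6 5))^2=((1 4 2 7 9 5))^2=(1 2 9)(4 7 5)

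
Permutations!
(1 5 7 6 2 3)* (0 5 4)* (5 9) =(0 9 5 7 6 2 3 1 4) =[9, 4, 3, 1, 0, 7, 2, 6, 8, 5]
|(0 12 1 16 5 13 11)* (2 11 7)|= |(0 12 1 16 5 13 7 2 11)|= 9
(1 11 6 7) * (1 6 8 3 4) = (1 11 8 3 4)(6 7) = [0, 11, 2, 4, 1, 5, 7, 6, 3, 9, 10, 8]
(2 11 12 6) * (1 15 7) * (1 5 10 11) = (1 15 7 5 10 11 12 6 2) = [0, 15, 1, 3, 4, 10, 2, 5, 8, 9, 11, 12, 6, 13, 14, 7]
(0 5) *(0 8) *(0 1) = (0 5 8 1) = [5, 0, 2, 3, 4, 8, 6, 7, 1]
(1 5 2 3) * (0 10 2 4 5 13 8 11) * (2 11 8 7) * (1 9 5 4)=[10, 13, 3, 9, 4, 1, 6, 2, 8, 5, 11, 0, 12, 7]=(0 10 11)(1 13 7 2 3 9 5)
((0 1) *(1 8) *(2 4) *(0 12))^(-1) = ((0 8 1 12)(2 4))^(-1) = (0 12 1 8)(2 4)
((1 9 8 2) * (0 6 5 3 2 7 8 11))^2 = (0 5 2 9)(1 11 6 3)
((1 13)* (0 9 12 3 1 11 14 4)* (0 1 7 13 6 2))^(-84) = ((0 9 12 3 7 13 11 14 4 1 6 2))^(-84) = (14)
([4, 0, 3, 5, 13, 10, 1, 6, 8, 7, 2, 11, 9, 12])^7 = [1, 6, 10, 2, 0, 3, 7, 9, 8, 12, 5, 11, 13, 4]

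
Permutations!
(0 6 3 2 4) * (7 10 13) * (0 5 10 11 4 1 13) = (0 6 3 2 1 13 7 11 4 5 10) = [6, 13, 1, 2, 5, 10, 3, 11, 8, 9, 0, 4, 12, 7]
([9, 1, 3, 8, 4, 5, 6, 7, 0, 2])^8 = (0 3 9 8 2)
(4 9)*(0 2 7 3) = (0 2 7 3)(4 9) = [2, 1, 7, 0, 9, 5, 6, 3, 8, 4]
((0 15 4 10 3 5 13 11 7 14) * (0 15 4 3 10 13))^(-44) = (0 4 13 11 7 14 15 3 5)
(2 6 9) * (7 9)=(2 6 7 9)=[0, 1, 6, 3, 4, 5, 7, 9, 8, 2]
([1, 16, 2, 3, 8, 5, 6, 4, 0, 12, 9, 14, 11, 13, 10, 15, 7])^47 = [8, 0, 2, 3, 7, 5, 6, 16, 4, 11, 12, 10, 14, 13, 9, 15, 1]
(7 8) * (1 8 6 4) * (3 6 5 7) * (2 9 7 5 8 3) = (1 3 6 4)(2 9 7 8) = [0, 3, 9, 6, 1, 5, 4, 8, 2, 7]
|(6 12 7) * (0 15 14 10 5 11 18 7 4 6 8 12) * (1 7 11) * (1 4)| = |(0 15 14 10 5 4 6)(1 7 8 12)(11 18)| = 28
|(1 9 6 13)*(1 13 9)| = |(13)(6 9)| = 2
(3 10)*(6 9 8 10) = (3 6 9 8 10) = [0, 1, 2, 6, 4, 5, 9, 7, 10, 8, 3]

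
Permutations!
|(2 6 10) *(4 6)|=4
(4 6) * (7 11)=(4 6)(7 11)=[0, 1, 2, 3, 6, 5, 4, 11, 8, 9, 10, 7]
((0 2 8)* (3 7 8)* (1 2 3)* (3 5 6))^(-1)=((0 5 6 3 7 8)(1 2))^(-1)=(0 8 7 3 6 5)(1 2)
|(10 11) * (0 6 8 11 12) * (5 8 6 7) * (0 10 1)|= |(0 7 5 8 11 1)(10 12)|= 6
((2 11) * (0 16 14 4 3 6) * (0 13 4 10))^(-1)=((0 16 14 10)(2 11)(3 6 13 4))^(-1)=(0 10 14 16)(2 11)(3 4 13 6)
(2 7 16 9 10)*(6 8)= (2 7 16 9 10)(6 8)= [0, 1, 7, 3, 4, 5, 8, 16, 6, 10, 2, 11, 12, 13, 14, 15, 9]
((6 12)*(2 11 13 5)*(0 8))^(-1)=((0 8)(2 11 13 5)(6 12))^(-1)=(0 8)(2 5 13 11)(6 12)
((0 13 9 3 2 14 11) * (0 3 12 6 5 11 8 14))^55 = (0 13 9 12 6 5 11 3 2)(8 14)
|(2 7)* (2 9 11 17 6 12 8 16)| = 9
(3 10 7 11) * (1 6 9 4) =[0, 6, 2, 10, 1, 5, 9, 11, 8, 4, 7, 3] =(1 6 9 4)(3 10 7 11)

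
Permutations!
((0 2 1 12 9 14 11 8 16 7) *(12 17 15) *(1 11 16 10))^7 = ((0 2 11 8 10 1 17 15 12 9 14 16 7))^7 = (0 15 2 12 11 9 8 14 10 16 1 7 17)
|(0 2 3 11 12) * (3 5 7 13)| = |(0 2 5 7 13 3 11 12)| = 8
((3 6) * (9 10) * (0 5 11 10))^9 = ((0 5 11 10 9)(3 6))^9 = (0 9 10 11 5)(3 6)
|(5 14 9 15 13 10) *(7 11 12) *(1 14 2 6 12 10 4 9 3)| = |(1 14 3)(2 6 12 7 11 10 5)(4 9 15 13)| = 84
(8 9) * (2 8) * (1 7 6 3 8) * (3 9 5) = (1 7 6 9 2)(3 8 5) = [0, 7, 1, 8, 4, 3, 9, 6, 5, 2]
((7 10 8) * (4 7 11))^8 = ((4 7 10 8 11))^8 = (4 8 7 11 10)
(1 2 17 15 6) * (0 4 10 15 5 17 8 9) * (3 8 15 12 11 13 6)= (0 4 10 12 11 13 6 1 2 15 3 8 9)(5 17)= [4, 2, 15, 8, 10, 17, 1, 7, 9, 0, 12, 13, 11, 6, 14, 3, 16, 5]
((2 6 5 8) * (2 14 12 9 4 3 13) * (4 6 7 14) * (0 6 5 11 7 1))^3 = (0 7 9 4 2 6 14 5 3 1 11 12 8 13)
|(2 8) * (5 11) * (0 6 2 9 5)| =|(0 6 2 8 9 5 11)| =7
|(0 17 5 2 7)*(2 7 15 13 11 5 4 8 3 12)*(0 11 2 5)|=|(0 17 4 8 3 12 5 7 11)(2 15 13)|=9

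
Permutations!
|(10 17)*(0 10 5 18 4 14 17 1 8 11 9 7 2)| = 40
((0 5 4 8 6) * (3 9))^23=((0 5 4 8 6)(3 9))^23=(0 8 5 6 4)(3 9)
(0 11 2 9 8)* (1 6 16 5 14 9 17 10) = (0 11 2 17 10 1 6 16 5 14 9 8) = [11, 6, 17, 3, 4, 14, 16, 7, 0, 8, 1, 2, 12, 13, 9, 15, 5, 10]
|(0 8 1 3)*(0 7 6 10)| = |(0 8 1 3 7 6 10)| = 7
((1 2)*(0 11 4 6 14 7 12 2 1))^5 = (0 7 4 2 14 11 12 6)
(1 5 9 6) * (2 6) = [0, 5, 6, 3, 4, 9, 1, 7, 8, 2] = (1 5 9 2 6)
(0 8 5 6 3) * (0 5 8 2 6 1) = [2, 0, 6, 5, 4, 1, 3, 7, 8] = (8)(0 2 6 3 5 1)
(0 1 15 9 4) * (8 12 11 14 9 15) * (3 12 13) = (15)(0 1 8 13 3 12 11 14 9 4) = [1, 8, 2, 12, 0, 5, 6, 7, 13, 4, 10, 14, 11, 3, 9, 15]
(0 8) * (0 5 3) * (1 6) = (0 8 5 3)(1 6) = [8, 6, 2, 0, 4, 3, 1, 7, 5]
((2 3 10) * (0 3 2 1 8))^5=((0 3 10 1 8))^5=(10)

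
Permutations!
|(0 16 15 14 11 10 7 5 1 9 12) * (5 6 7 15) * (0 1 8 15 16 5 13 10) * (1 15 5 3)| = 24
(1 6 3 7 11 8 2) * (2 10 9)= (1 6 3 7 11 8 10 9 2)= [0, 6, 1, 7, 4, 5, 3, 11, 10, 2, 9, 8]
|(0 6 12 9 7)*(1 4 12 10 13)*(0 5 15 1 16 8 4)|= |(0 6 10 13 16 8 4 12 9 7 5 15 1)|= 13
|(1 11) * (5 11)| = |(1 5 11)| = 3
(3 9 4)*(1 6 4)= (1 6 4 3 9)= [0, 6, 2, 9, 3, 5, 4, 7, 8, 1]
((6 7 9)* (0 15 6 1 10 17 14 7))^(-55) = ((0 15 6)(1 10 17 14 7 9))^(-55) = (0 6 15)(1 9 7 14 17 10)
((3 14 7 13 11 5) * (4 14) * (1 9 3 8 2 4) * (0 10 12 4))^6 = ((0 10 12 4 14 7 13 11 5 8 2)(1 9 3))^6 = (0 13 10 11 12 5 4 8 14 2 7)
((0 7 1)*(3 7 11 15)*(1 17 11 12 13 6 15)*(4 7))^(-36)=(0 17 3 13 1 7 15 12 11 4 6)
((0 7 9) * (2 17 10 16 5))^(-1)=(0 9 7)(2 5 16 10 17)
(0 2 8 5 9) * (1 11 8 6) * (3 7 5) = (0 2 6 1 11 8 3 7 5 9) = [2, 11, 6, 7, 4, 9, 1, 5, 3, 0, 10, 8]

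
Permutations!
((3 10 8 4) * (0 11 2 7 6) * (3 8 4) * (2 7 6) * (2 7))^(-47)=(0 11 2 6)(3 10 4 8)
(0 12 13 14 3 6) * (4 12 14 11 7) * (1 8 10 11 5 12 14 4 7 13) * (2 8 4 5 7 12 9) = [5, 4, 8, 6, 14, 9, 0, 12, 10, 2, 11, 13, 1, 7, 3] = (0 5 9 2 8 10 11 13 7 12 1 4 14 3 6)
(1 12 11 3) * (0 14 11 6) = (0 14 11 3 1 12 6) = [14, 12, 2, 1, 4, 5, 0, 7, 8, 9, 10, 3, 6, 13, 11]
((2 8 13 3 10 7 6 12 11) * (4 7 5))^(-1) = ((2 8 13 3 10 5 4 7 6 12 11))^(-1) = (2 11 12 6 7 4 5 10 3 13 8)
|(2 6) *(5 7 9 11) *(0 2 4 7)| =8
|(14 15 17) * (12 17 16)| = |(12 17 14 15 16)| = 5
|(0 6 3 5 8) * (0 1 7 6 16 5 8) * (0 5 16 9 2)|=15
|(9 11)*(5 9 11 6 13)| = 4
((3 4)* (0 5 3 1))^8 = (0 4 5 1 3) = ((0 5 3 4 1))^8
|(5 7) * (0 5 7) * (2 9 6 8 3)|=10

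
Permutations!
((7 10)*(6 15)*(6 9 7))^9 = ((6 15 9 7 10))^9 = (6 10 7 9 15)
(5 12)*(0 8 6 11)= (0 8 6 11)(5 12)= [8, 1, 2, 3, 4, 12, 11, 7, 6, 9, 10, 0, 5]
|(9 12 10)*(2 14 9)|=5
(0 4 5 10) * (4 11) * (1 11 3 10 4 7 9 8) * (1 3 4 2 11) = (0 4 5 2 11 7 9 8 3 10) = [4, 1, 11, 10, 5, 2, 6, 9, 3, 8, 0, 7]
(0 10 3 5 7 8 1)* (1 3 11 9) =(0 10 11 9 1)(3 5 7 8) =[10, 0, 2, 5, 4, 7, 6, 8, 3, 1, 11, 9]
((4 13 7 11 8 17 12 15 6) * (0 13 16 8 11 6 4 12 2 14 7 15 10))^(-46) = ((0 13 15 4 16 8 17 2 14 7 6 12 10))^(-46) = (0 17 10 8 12 16 6 4 7 15 14 13 2)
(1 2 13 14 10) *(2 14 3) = [0, 14, 13, 2, 4, 5, 6, 7, 8, 9, 1, 11, 12, 3, 10] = (1 14 10)(2 13 3)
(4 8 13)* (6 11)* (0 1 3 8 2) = (0 1 3 8 13 4 2)(6 11) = [1, 3, 0, 8, 2, 5, 11, 7, 13, 9, 10, 6, 12, 4]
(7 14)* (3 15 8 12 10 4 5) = (3 15 8 12 10 4 5)(7 14) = [0, 1, 2, 15, 5, 3, 6, 14, 12, 9, 4, 11, 10, 13, 7, 8]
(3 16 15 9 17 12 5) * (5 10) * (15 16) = (3 15 9 17 12 10 5) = [0, 1, 2, 15, 4, 3, 6, 7, 8, 17, 5, 11, 10, 13, 14, 9, 16, 12]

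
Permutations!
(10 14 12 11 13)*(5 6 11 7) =(5 6 11 13 10 14 12 7) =[0, 1, 2, 3, 4, 6, 11, 5, 8, 9, 14, 13, 7, 10, 12]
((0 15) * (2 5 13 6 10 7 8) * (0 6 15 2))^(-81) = (15)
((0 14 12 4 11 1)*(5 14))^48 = (0 1 11 4 12 14 5)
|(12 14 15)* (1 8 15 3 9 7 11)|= |(1 8 15 12 14 3 9 7 11)|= 9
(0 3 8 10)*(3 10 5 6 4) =(0 10)(3 8 5 6 4) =[10, 1, 2, 8, 3, 6, 4, 7, 5, 9, 0]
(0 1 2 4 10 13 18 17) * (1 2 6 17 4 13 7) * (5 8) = (0 2 13 18 4 10 7 1 6 17)(5 8) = [2, 6, 13, 3, 10, 8, 17, 1, 5, 9, 7, 11, 12, 18, 14, 15, 16, 0, 4]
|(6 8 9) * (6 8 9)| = |(6 9 8)| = 3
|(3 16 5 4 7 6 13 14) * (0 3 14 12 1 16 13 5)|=12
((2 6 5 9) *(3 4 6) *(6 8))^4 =((2 3 4 8 6 5 9))^4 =(2 6 3 5 4 9 8)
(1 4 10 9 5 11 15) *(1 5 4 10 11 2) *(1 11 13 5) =[0, 10, 11, 3, 13, 2, 6, 7, 8, 4, 9, 15, 12, 5, 14, 1] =(1 10 9 4 13 5 2 11 15)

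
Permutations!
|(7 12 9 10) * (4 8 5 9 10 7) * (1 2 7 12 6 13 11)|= 6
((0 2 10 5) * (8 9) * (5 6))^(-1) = ((0 2 10 6 5)(8 9))^(-1) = (0 5 6 10 2)(8 9)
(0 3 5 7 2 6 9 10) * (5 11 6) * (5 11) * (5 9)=(0 3 9 10)(2 11 6 5 7)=[3, 1, 11, 9, 4, 7, 5, 2, 8, 10, 0, 6]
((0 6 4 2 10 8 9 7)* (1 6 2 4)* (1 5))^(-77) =(0 2 10 8 9 7)(1 6 5)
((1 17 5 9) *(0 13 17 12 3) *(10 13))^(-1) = (0 3 12 1 9 5 17 13 10)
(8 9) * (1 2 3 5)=(1 2 3 5)(8 9)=[0, 2, 3, 5, 4, 1, 6, 7, 9, 8]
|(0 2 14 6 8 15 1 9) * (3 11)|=8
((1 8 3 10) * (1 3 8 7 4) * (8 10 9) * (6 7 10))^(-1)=((1 10 3 9 8 6 7 4))^(-1)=(1 4 7 6 8 9 3 10)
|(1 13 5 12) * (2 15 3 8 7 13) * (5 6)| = 10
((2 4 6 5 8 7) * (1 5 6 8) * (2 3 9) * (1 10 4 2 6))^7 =((1 5 10 4 8 7 3 9 6))^7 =(1 9 7 4 5 6 3 8 10)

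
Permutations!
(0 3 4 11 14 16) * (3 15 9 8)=(0 15 9 8 3 4 11 14 16)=[15, 1, 2, 4, 11, 5, 6, 7, 3, 8, 10, 14, 12, 13, 16, 9, 0]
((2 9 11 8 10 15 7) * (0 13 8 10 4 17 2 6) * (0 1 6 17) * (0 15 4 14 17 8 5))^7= ((0 13 5)(1 6)(2 9 11 10 4 15 7 8 14 17))^7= (0 13 5)(1 6)(2 8 4 9 14 15 11 17 7 10)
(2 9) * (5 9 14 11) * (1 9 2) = (1 9)(2 14 11 5) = [0, 9, 14, 3, 4, 2, 6, 7, 8, 1, 10, 5, 12, 13, 11]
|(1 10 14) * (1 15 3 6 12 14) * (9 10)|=15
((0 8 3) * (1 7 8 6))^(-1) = (0 3 8 7 1 6)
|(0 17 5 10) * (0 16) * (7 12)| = 10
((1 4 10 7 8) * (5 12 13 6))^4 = ((1 4 10 7 8)(5 12 13 6))^4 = (13)(1 8 7 10 4)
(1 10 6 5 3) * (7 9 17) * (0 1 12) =(0 1 10 6 5 3 12)(7 9 17) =[1, 10, 2, 12, 4, 3, 5, 9, 8, 17, 6, 11, 0, 13, 14, 15, 16, 7]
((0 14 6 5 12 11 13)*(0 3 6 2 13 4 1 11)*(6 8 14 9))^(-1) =(0 12 5 6 9)(1 4 11)(2 14 8 3 13)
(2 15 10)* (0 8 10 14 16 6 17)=[8, 1, 15, 3, 4, 5, 17, 7, 10, 9, 2, 11, 12, 13, 16, 14, 6, 0]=(0 8 10 2 15 14 16 6 17)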